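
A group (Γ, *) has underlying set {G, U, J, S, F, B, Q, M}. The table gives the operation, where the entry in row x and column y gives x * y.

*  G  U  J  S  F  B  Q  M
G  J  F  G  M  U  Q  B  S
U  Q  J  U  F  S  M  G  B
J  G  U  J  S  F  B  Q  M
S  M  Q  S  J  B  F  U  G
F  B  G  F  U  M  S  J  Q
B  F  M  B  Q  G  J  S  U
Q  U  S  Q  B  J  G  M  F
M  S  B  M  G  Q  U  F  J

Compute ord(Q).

4

The identity element is J (its row matches the header).
Q^1 = Q
Q^2 = Q * Q = M
Q^3 = M * Q = F
Q^4 = F * Q = J
The first power of Q equal to the identity is Q^4, so ord(Q) = 4.
(Structurally, Γ here is isomorphic to the dihedral group D_4.)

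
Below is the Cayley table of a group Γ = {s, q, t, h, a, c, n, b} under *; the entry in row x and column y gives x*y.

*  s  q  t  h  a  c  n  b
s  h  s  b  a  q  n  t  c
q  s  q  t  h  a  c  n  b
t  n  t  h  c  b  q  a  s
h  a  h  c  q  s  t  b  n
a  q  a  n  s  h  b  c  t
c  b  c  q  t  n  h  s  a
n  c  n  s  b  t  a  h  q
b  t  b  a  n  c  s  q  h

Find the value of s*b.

Read row s, column b: s*b = c.
(Structurally, Γ here is isomorphic to the quaternion group Q_8.)

c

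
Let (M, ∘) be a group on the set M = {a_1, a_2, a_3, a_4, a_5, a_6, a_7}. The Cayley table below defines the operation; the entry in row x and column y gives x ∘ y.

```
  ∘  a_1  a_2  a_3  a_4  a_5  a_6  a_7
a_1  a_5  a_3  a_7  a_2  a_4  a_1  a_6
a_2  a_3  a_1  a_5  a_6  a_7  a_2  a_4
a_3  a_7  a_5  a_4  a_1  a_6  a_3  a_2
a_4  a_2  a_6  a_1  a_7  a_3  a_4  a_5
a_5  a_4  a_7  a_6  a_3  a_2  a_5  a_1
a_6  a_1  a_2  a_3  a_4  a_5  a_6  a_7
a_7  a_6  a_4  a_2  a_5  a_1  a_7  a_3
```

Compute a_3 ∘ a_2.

Read row a_3, column a_2: a_3 ∘ a_2 = a_5.

a_5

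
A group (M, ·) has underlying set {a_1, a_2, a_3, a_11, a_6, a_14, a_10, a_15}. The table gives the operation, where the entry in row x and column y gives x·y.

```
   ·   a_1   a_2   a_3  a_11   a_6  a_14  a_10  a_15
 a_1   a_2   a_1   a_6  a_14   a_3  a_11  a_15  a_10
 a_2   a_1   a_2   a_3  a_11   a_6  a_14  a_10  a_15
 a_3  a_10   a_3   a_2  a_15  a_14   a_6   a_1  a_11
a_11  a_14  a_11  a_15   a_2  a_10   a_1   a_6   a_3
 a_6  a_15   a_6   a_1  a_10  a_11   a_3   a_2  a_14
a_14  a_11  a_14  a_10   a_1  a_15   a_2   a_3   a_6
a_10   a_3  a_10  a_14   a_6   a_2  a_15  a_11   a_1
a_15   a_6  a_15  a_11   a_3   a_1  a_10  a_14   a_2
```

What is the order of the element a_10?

4

The identity element is a_2 (its row matches the header).
a_10^1 = a_10
a_10^2 = a_10·a_10 = a_11
a_10^3 = a_11·a_10 = a_6
a_10^4 = a_6·a_10 = a_2
The first power of a_10 equal to the identity is a_10^4, so ord(a_10) = 4.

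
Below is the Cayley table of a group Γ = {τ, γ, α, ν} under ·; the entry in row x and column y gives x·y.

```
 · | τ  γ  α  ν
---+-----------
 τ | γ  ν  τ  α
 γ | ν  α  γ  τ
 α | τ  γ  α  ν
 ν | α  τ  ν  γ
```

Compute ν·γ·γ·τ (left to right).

ν·γ = τ
τ·γ = ν
ν·τ = α

α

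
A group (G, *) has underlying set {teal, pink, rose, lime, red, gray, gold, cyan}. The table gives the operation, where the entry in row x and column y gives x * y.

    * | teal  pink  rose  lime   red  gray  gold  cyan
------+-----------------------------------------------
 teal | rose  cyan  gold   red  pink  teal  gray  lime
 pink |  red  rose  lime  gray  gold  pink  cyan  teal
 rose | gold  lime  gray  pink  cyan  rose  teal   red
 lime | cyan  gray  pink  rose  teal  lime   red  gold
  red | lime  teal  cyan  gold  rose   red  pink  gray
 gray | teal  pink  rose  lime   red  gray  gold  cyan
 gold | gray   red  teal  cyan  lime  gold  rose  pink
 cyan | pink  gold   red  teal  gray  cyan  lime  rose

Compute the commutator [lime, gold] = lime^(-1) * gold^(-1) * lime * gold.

rose

Identity is gray; from the table lime^(-1) = pink and gold^(-1) = teal.
pink * teal = red
red * lime = gold
gold * gold = rose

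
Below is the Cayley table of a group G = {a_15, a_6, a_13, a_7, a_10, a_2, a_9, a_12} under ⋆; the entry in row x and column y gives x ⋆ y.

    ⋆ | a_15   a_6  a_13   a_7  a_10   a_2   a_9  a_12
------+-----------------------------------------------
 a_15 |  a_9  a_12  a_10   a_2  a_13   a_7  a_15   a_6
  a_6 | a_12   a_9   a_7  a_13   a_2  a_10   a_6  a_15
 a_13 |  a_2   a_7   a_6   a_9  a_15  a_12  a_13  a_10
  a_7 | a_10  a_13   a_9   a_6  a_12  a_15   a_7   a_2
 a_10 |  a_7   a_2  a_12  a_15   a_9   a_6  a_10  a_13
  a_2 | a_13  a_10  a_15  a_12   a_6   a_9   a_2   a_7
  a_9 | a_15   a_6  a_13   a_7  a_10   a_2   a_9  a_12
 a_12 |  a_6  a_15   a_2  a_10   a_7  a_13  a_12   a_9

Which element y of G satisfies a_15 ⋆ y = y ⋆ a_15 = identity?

First locate the identity: row a_9 matches the header, so a_9 is the identity.
Scan row a_15 for a_9: a_15 ⋆ a_15 = a_9. Hence a_15^(-1) = a_15.

a_15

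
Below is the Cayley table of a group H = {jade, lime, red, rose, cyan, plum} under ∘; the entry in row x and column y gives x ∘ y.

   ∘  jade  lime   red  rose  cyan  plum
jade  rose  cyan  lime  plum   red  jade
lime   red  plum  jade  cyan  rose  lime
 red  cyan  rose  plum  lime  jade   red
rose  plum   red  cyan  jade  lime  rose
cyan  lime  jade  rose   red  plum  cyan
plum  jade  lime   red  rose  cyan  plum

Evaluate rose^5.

rose^1 = rose
rose^2 = rose ∘ rose = jade
rose^3 = jade ∘ rose = plum
rose^4 = plum ∘ rose = rose
rose^5 = rose ∘ rose = jade

jade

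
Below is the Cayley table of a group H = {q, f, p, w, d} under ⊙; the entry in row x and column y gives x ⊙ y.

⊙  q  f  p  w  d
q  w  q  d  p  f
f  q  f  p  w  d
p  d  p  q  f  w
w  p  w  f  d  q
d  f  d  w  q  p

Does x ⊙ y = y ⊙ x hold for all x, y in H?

Check whether the table is symmetric across its main diagonal.
Every entry (row x, col y) equals the entry (row y, col x), so H is abelian.

Yes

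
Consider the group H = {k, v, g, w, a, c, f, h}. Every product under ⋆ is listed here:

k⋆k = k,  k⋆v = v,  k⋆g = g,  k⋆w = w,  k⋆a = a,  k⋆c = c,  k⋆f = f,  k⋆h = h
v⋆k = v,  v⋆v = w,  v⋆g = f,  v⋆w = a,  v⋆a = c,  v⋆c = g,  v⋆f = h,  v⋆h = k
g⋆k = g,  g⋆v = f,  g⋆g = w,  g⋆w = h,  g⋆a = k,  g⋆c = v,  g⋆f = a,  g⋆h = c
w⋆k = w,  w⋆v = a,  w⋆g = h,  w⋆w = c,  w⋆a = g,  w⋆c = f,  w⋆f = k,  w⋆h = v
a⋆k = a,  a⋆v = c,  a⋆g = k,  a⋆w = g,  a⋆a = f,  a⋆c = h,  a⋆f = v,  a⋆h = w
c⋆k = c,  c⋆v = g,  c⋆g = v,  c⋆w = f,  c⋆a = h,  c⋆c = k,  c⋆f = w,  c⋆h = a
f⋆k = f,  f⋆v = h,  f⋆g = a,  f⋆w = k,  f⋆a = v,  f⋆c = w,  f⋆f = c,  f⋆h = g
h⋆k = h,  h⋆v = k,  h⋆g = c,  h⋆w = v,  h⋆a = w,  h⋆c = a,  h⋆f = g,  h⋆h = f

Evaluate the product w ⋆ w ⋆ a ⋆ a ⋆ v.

w ⋆ w = c
c ⋆ a = h
h ⋆ a = w
w ⋆ v = a

a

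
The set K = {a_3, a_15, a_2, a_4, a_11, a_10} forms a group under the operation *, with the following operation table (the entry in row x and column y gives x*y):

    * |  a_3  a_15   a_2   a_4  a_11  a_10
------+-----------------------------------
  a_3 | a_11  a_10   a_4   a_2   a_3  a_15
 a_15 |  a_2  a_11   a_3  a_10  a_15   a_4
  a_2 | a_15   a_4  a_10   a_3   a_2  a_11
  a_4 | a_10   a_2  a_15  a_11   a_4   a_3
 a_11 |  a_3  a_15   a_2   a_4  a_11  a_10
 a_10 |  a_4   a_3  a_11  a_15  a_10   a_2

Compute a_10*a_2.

a_11

Read row a_10, column a_2: a_10*a_2 = a_11.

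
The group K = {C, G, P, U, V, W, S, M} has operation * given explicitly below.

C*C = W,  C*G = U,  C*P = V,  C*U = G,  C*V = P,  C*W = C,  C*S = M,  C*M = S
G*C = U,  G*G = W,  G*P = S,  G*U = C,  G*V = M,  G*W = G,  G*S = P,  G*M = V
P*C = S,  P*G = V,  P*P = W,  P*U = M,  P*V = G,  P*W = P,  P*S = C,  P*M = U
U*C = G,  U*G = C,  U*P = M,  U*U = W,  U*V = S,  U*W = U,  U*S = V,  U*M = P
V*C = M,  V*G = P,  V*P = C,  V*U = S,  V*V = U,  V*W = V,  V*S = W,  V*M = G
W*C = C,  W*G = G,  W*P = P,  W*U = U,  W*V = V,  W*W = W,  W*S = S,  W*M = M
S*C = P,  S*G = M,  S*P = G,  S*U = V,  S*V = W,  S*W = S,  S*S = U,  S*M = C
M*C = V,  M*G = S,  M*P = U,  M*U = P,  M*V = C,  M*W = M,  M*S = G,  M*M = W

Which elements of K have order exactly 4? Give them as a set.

Identity is W. Compute the order of each non-identity element by repeated multiplication:
  C: C → W  (order 2)
  G: G → W  (order 2)
  P: P → W  (order 2)
  U: U → W  (order 2)
  V: V → U → S → W  (order 4)
  S: S → U → V → W  (order 4)
  M: M → W  (order 2)
Elements of order 4: {S, V}.

{S, V}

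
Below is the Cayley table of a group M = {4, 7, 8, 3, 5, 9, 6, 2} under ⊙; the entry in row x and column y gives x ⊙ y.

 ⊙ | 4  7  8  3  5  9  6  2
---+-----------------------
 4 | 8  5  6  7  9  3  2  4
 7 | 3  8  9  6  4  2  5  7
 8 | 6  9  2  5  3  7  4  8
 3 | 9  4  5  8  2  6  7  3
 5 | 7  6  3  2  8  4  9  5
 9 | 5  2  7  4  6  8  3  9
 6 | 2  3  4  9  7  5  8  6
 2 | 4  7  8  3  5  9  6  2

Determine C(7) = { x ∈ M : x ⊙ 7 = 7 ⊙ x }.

Compare row 7 with column 7 entry by entry.
8 ⊙ 7 = 9 = 7 ⊙ 8, so 8 commutes with 7.
4 ⊙ 7 = 5 but 7 ⊙ 4 = 3, so 4 does not.
Collecting the elements that commute with 7: C(7) = {2, 7, 8, 9}.

{2, 7, 8, 9}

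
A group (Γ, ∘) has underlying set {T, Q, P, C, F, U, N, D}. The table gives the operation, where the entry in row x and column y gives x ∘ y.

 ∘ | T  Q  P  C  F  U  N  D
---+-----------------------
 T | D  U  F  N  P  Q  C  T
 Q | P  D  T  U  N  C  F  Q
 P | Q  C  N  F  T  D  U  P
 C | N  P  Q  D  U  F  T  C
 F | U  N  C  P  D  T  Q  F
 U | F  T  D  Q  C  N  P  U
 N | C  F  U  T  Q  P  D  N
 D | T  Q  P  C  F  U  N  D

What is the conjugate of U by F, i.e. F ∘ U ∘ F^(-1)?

P

The identity is D. In row F, the entry D sits in column F, so F^(-1) = F.
F ∘ U = T
T ∘ F = P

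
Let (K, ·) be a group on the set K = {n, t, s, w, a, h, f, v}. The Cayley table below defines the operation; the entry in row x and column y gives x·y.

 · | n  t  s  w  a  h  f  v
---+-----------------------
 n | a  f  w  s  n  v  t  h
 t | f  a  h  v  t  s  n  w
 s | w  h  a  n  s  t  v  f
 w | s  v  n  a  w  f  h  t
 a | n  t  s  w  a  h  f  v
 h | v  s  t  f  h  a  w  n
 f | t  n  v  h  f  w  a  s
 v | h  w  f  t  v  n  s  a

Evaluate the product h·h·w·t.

v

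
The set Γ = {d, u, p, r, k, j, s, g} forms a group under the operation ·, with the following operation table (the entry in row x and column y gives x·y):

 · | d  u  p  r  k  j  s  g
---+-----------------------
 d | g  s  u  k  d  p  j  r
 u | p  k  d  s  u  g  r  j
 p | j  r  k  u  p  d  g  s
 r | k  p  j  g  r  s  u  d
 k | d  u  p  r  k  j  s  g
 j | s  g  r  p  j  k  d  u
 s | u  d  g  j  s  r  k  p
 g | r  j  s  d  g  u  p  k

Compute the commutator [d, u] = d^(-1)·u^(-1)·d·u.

Identity is k; from the table d^(-1) = r and u^(-1) = u.
r·u = p
p·d = j
j·u = g

g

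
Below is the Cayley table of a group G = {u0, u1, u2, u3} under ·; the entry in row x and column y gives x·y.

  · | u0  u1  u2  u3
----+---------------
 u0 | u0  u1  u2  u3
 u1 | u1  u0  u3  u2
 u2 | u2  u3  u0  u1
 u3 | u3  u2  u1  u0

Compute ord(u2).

2

The identity element is u0 (its row matches the header).
u2^1 = u2
u2^2 = u2·u2 = u0
The first power of u2 equal to the identity is u2^2, so ord(u2) = 2.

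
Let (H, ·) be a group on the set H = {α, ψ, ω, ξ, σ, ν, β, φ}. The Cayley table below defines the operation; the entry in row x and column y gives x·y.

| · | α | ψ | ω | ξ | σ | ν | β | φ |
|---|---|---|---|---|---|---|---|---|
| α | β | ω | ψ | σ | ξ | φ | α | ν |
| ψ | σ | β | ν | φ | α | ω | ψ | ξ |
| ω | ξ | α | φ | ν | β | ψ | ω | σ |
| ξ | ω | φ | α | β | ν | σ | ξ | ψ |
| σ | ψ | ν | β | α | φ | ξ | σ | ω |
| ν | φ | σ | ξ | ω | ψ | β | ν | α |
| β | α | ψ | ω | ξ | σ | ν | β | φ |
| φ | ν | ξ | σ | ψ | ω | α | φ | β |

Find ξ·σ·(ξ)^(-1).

The identity is β. In row ξ, the entry β sits in column ξ, so ξ^(-1) = ξ.
ξ·σ = ν
ν·ξ = ω

ω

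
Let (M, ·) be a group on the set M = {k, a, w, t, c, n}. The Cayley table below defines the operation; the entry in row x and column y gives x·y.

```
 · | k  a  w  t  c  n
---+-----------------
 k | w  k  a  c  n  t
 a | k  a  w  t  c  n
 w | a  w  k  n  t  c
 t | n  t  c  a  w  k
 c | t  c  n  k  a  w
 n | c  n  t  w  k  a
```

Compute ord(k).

3

The identity element is a (its row matches the header).
k^1 = k
k^2 = k·k = w
k^3 = w·k = a
The first power of k equal to the identity is k^3, so ord(k) = 3.
(Structurally, M here is isomorphic to the symmetric group S_3.)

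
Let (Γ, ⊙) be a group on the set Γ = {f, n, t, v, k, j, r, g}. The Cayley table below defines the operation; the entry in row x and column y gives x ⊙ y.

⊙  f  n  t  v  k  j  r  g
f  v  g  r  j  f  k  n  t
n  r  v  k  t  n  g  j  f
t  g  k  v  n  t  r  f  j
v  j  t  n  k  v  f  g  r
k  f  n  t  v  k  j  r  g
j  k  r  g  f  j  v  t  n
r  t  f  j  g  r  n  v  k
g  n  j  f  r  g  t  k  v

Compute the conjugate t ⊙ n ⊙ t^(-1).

n

The identity is k. In row t, the entry k sits in column n, so t^(-1) = n.
t ⊙ n = k
k ⊙ n = n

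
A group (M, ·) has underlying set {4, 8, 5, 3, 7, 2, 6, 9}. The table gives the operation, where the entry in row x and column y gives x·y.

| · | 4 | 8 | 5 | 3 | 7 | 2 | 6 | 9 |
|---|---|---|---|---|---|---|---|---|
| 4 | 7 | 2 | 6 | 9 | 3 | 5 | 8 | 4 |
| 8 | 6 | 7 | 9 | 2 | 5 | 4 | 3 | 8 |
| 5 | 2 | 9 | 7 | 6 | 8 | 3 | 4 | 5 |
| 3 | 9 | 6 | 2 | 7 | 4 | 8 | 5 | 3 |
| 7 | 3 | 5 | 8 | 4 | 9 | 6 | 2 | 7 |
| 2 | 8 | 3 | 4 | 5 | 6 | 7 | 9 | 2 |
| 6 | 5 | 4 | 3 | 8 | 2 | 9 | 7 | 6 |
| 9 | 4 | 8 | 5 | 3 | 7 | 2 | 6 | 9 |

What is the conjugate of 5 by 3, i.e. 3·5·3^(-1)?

8

The identity is 9. In row 3, the entry 9 sits in column 4, so 3^(-1) = 4.
3·5 = 2
2·4 = 8
(Structurally, M here is isomorphic to the quaternion group Q_8.)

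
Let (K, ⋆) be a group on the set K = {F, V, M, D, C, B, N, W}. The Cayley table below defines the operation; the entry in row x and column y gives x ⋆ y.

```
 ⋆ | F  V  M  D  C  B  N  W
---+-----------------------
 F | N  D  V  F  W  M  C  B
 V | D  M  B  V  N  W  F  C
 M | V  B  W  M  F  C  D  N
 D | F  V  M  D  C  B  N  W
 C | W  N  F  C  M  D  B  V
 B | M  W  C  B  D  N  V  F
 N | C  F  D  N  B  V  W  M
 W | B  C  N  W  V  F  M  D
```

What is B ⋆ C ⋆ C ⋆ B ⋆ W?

B ⋆ C = D
D ⋆ C = C
C ⋆ B = D
D ⋆ W = W

W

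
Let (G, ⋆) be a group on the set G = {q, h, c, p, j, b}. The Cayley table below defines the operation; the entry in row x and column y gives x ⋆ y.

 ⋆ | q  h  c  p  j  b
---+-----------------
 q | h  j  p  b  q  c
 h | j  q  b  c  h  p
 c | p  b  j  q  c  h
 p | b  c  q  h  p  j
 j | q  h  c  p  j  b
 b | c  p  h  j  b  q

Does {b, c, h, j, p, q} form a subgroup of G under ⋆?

Yes

{b, c, h, j, p, q} contains the identity j.
Checking products: every product of two elements of {b, c, h, j, p, q} (read from the table) lies in {b, c, h, j, p, q}, so the set is closed.
In a finite group, a nonempty closed subset is a subgroup. So {b, c, h, j, p, q} ≤ G.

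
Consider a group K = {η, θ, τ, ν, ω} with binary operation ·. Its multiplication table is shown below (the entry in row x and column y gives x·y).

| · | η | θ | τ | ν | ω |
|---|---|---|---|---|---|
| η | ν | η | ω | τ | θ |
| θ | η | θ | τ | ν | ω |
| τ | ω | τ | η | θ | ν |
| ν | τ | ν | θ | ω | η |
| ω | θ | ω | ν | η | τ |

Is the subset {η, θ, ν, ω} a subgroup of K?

No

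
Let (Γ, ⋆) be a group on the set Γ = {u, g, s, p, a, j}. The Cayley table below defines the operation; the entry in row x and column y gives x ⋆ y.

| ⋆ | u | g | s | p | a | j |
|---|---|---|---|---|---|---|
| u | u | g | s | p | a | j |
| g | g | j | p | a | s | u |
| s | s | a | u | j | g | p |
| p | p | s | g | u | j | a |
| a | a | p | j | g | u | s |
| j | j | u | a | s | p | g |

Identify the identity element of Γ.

The identity e satisfies e ⋆ x = x for all x, so its row in the table reproduces the column headers.
Row u reads: u, g, s, p, a, j — exactly the header order. So u is the identity.
(Structurally, Γ here is isomorphic to the symmetric group S_3.)

u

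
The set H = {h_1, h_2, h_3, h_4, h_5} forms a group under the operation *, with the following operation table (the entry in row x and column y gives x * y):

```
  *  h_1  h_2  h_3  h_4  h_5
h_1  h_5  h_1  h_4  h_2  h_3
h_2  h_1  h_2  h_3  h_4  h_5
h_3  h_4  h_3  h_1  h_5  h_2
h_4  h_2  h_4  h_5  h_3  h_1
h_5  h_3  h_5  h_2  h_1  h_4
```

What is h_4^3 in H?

h_5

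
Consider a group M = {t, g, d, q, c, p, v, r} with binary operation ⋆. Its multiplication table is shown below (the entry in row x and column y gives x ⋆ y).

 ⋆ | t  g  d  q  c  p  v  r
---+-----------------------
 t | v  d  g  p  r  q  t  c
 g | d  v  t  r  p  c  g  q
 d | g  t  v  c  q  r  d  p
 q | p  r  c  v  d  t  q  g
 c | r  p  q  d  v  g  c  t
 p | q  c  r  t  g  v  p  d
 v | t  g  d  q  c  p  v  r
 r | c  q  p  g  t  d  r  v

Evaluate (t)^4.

v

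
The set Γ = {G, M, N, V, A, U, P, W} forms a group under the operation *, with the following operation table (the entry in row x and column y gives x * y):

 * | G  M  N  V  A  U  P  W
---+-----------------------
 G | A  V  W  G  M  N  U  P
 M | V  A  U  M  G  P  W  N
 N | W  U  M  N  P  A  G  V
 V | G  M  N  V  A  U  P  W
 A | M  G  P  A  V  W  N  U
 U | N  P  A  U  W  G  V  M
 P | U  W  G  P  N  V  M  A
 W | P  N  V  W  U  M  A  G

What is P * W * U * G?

P

P * W = A
A * U = W
W * G = P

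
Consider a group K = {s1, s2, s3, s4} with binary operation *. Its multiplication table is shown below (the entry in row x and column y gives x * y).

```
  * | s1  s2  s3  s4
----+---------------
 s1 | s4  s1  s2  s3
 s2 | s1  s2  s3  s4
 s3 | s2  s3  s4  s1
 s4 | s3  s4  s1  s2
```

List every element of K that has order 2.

{s4}

Identity is s2. Compute the order of each non-identity element by repeated multiplication:
  s1: s1 → s4 → s3 → s2  (order 4)
  s3: s3 → s4 → s1 → s2  (order 4)
  s4: s4 → s2  (order 2)
Elements of order 2: {s4}.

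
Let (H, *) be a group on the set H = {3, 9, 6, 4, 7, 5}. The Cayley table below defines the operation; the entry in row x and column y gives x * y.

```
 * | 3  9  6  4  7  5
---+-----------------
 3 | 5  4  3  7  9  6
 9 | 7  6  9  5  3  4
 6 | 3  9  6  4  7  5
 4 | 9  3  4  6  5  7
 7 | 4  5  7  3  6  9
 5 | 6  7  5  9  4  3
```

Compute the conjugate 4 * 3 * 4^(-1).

5

The identity is 6. In row 4, the entry 6 sits in column 4, so 4^(-1) = 4.
4 * 3 = 9
9 * 4 = 5
(Structurally, H here is isomorphic to the symmetric group S_3.)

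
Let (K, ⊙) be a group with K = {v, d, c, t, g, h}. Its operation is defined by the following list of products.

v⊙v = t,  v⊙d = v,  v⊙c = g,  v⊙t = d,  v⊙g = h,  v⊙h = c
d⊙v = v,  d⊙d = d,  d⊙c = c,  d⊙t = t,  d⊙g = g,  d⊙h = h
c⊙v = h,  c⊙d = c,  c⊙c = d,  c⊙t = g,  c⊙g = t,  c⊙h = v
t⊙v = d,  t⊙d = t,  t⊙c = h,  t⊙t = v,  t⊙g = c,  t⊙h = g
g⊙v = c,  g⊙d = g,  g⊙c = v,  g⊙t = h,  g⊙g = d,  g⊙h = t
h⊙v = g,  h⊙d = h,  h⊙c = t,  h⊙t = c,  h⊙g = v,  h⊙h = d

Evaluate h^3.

h^1 = h
h^2 = h ⊙ h = d
h^3 = d ⊙ h = h

h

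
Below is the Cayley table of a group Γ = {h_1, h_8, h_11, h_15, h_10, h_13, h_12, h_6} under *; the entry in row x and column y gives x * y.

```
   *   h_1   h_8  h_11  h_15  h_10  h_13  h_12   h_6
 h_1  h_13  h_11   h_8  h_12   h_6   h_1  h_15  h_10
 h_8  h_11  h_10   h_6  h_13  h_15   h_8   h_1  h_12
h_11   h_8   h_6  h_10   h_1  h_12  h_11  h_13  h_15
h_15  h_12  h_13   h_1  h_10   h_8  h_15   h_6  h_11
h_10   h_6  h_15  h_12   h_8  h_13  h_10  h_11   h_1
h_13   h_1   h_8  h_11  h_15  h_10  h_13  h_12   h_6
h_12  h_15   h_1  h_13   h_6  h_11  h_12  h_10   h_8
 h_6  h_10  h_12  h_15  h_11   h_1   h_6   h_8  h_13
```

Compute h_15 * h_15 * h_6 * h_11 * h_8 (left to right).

h_15 * h_15 = h_10
h_10 * h_6 = h_1
h_1 * h_11 = h_8
h_8 * h_8 = h_10

h_10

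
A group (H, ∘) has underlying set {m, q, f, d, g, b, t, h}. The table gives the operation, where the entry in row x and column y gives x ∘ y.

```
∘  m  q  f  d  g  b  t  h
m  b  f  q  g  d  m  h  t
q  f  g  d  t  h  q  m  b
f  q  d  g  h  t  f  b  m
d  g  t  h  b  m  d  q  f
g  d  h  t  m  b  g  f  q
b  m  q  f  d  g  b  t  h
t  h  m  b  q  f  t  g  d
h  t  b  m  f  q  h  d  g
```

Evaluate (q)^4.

b

q^1 = q
q^2 = q ∘ q = g
q^3 = g ∘ q = h
q^4 = h ∘ q = b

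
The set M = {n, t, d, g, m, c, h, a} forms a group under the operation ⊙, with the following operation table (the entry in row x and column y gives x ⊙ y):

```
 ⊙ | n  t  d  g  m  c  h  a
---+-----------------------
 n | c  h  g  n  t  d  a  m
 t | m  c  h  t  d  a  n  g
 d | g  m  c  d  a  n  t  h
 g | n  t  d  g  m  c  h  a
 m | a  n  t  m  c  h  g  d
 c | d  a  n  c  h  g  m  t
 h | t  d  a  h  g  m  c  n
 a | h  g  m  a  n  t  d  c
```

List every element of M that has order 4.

Identity is g. Compute the order of each non-identity element by repeated multiplication:
  n: n → c → d → g  (order 4)
  t: t → c → a → g  (order 4)
  d: d → c → n → g  (order 4)
  m: m → c → h → g  (order 4)
  c: c → g  (order 2)
  h: h → c → m → g  (order 4)
  a: a → c → t → g  (order 4)
Elements of order 4: {a, d, h, m, n, t}.

{a, d, h, m, n, t}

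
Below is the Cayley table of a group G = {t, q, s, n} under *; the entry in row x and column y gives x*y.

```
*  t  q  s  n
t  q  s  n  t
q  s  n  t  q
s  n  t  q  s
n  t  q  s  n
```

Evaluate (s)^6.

q

s^1 = s
s^2 = s*s = q
s^3 = q*s = t
s^4 = t*s = n
s^5 = n*s = s
s^6 = s*s = q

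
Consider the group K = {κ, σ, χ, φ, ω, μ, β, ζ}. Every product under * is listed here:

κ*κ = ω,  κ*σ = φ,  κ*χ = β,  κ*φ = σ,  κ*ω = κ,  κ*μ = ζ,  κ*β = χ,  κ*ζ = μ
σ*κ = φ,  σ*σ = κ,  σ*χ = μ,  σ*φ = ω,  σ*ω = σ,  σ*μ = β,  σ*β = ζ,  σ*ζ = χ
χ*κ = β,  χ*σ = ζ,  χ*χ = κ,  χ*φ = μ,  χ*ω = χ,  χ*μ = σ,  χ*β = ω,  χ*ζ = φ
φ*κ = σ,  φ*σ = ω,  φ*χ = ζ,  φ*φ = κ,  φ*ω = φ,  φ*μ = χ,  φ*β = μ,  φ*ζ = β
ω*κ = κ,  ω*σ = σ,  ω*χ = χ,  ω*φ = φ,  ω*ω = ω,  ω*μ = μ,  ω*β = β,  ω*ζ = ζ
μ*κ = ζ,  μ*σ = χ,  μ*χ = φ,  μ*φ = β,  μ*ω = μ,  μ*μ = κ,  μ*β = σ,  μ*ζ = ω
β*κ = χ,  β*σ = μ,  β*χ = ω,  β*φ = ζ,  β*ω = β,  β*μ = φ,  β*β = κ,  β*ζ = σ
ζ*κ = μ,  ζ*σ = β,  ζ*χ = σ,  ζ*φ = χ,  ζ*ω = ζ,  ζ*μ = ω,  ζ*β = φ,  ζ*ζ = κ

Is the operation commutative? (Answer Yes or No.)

σ * β = ζ but β * σ = μ.
Since σ and β do not commute, K is not abelian.

No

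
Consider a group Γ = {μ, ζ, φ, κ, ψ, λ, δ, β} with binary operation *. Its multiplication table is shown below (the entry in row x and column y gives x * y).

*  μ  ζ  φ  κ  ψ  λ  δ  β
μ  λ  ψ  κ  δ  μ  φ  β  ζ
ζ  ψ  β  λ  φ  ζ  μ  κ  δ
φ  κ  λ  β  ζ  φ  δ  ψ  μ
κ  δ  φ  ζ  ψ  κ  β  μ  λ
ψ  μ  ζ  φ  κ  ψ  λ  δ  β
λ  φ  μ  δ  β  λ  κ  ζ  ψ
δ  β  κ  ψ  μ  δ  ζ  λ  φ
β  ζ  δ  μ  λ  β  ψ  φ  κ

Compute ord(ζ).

8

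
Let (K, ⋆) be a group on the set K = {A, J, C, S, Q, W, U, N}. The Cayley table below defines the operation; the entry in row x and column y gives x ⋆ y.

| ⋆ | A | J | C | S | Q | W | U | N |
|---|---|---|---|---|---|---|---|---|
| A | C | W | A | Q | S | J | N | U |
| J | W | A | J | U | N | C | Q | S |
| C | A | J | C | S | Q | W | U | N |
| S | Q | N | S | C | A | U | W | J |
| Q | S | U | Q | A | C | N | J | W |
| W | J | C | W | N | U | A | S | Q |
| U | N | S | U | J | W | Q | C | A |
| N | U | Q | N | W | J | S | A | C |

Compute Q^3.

Q^1 = Q
Q^2 = Q ⋆ Q = C
Q^3 = C ⋆ Q = Q

Q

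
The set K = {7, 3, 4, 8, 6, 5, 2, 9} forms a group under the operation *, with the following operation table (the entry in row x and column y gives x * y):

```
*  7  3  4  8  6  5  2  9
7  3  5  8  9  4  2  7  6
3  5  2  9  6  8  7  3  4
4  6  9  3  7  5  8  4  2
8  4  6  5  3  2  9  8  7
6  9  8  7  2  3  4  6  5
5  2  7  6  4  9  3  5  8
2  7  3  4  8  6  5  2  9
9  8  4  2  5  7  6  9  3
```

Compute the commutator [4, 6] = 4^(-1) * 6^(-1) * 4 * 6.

Identity is 2; from the table 4^(-1) = 9 and 6^(-1) = 8.
9 * 8 = 5
5 * 4 = 6
6 * 6 = 3

3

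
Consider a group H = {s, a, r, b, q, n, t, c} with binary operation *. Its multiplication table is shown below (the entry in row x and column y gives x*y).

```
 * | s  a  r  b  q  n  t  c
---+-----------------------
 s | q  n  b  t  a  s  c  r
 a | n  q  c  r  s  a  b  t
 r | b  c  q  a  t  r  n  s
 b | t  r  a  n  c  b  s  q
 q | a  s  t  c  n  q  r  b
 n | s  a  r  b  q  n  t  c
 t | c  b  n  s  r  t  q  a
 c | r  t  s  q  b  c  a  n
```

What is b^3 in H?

b^1 = b
b^2 = b*b = n
b^3 = n*b = b

b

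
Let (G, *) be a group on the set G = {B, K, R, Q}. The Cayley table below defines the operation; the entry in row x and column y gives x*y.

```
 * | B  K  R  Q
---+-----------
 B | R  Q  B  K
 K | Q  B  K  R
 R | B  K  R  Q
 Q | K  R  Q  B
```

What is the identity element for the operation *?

R

The identity e satisfies e*x = x for all x, so its row in the table reproduces the column headers.
Row R reads: B, K, R, Q — exactly the header order. So R is the identity.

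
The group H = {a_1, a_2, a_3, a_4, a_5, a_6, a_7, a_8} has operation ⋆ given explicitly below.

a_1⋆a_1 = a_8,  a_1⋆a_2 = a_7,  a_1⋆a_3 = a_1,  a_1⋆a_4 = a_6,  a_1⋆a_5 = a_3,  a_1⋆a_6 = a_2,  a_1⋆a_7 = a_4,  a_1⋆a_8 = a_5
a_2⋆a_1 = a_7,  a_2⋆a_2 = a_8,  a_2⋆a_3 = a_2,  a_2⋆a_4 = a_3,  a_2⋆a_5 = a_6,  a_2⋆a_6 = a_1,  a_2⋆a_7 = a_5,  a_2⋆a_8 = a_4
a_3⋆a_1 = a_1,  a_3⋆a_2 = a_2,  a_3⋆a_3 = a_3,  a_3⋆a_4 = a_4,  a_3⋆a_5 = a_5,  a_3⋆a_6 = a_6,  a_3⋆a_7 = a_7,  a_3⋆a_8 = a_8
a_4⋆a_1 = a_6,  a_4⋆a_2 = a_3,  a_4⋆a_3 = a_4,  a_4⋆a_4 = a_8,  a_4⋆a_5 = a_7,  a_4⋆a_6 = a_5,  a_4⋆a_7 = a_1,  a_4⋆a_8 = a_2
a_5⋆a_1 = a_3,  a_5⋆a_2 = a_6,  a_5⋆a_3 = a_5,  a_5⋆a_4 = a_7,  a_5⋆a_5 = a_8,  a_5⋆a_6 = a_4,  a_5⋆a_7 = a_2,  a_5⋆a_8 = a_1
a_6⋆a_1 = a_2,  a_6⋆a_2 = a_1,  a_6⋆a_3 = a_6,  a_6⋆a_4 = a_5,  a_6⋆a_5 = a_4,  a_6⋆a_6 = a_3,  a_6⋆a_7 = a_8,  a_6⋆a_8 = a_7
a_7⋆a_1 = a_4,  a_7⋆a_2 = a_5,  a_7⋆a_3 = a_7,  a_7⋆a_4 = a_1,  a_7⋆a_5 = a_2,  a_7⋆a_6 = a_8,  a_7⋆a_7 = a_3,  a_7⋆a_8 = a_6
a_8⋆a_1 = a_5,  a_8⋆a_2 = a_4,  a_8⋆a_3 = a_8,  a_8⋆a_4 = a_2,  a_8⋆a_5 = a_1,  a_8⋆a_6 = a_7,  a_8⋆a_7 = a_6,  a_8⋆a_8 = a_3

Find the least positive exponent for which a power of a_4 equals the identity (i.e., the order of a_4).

The identity element is a_3 (its row matches the header).
a_4^1 = a_4
a_4^2 = a_4 ⋆ a_4 = a_8
a_4^3 = a_8 ⋆ a_4 = a_2
a_4^4 = a_2 ⋆ a_4 = a_3
The first power of a_4 equal to the identity is a_4^4, so ord(a_4) = 4.

4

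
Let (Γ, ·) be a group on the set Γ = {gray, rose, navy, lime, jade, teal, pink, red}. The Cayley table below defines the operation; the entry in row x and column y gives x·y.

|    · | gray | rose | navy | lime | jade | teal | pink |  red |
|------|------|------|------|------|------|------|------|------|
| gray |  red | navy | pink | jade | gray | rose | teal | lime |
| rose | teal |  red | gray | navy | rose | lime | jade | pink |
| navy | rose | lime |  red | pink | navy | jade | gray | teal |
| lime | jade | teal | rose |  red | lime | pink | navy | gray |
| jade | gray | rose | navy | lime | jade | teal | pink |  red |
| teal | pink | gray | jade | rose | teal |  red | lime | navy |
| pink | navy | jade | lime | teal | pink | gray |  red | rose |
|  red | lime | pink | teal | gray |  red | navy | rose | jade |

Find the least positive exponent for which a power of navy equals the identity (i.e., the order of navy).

4

The identity element is jade (its row matches the header).
navy^1 = navy
navy^2 = navy·navy = red
navy^3 = red·navy = teal
navy^4 = teal·navy = jade
The first power of navy equal to the identity is navy^4, so ord(navy) = 4.
(Structurally, Γ here is isomorphic to the quaternion group Q_8.)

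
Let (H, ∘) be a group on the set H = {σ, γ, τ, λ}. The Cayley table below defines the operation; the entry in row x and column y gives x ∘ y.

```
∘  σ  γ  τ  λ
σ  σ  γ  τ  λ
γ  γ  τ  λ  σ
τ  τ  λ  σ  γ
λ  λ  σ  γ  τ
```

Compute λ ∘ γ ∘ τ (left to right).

τ

λ ∘ γ = σ
σ ∘ τ = τ
(Structurally, H here is isomorphic to the cyclic group Z_4.)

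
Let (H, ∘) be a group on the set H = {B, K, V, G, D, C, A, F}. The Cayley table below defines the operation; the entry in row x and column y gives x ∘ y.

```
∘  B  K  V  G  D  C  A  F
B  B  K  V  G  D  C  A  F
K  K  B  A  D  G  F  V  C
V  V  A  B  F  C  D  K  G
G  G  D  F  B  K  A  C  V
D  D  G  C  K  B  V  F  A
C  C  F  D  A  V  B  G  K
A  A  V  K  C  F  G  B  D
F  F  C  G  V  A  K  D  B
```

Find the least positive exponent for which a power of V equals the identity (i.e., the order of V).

The identity element is B (its row matches the header).
V^1 = V
V^2 = V ∘ V = B
The first power of V equal to the identity is V^2, so ord(V) = 2.
(Structurally, H here is isomorphic to the elementary abelian group (Z_2)^3.)

2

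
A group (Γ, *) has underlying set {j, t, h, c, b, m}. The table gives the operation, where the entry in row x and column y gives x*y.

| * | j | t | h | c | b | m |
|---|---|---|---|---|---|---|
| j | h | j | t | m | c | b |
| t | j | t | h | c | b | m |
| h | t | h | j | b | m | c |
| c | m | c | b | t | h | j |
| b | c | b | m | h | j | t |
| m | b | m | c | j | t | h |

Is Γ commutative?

Check whether the table is symmetric across its main diagonal.
Every entry (row x, col y) equals the entry (row y, col x), so Γ is abelian.
(In fact Γ ≅ the cyclic group Z_6.)

Yes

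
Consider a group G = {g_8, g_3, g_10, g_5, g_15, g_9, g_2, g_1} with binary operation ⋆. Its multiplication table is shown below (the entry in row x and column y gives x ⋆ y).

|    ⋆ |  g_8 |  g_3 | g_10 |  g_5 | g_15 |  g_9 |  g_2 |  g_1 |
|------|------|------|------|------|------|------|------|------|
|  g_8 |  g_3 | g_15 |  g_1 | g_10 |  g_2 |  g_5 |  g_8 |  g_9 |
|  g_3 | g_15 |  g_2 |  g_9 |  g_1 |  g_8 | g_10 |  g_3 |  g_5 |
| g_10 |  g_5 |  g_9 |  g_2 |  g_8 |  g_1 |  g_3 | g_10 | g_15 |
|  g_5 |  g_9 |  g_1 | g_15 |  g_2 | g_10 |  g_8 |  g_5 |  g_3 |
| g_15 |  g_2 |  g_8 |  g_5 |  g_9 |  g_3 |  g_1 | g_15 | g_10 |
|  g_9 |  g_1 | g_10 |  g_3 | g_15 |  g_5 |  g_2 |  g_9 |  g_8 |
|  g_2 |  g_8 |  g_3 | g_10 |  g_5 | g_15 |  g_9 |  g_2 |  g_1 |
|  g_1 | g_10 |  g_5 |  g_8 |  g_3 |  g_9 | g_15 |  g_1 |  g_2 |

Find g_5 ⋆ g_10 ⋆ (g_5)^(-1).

g_9

The identity is g_2. In row g_5, the entry g_2 sits in column g_5, so g_5^(-1) = g_5.
g_5 ⋆ g_10 = g_15
g_15 ⋆ g_5 = g_9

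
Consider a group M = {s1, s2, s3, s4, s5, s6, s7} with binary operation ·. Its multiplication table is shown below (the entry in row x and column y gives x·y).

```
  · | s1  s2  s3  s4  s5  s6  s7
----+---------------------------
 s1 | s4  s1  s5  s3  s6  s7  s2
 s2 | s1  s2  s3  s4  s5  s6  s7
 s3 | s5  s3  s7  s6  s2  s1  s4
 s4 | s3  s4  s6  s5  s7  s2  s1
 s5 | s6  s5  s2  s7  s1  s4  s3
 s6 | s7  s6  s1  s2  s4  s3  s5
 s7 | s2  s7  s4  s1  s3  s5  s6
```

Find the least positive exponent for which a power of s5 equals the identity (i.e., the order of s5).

7

The identity element is s2 (its row matches the header).
s5^1 = s5
s5^2 = s5·s5 = s1
s5^3 = s1·s5 = s6
s5^4 = s6·s5 = s4
s5^5 = s4·s5 = s7
s5^6 = s7·s5 = s3
s5^7 = s3·s5 = s2
The first power of s5 equal to the identity is s5^7, so ord(s5) = 7.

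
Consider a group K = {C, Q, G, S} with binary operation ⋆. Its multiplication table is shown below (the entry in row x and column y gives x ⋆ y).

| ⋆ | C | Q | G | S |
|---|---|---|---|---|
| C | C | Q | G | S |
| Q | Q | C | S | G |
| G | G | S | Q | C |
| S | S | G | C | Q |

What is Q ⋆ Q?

C

Read row Q, column Q: Q ⋆ Q = C.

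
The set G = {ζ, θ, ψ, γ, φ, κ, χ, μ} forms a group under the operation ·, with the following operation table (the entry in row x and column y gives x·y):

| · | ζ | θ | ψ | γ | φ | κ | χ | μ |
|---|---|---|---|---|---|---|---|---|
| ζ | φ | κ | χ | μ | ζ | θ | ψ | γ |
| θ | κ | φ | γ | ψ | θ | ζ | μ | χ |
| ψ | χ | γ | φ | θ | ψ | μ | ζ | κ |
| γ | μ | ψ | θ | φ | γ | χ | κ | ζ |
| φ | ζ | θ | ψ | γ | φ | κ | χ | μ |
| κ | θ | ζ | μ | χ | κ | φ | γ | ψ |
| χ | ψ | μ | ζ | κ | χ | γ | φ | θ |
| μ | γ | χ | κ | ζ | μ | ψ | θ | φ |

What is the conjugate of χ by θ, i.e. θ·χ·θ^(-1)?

The identity is φ. In row θ, the entry φ sits in column θ, so θ^(-1) = θ.
θ·χ = μ
μ·θ = χ
(Structurally, G here is isomorphic to the elementary abelian group (Z_2)^3.)

χ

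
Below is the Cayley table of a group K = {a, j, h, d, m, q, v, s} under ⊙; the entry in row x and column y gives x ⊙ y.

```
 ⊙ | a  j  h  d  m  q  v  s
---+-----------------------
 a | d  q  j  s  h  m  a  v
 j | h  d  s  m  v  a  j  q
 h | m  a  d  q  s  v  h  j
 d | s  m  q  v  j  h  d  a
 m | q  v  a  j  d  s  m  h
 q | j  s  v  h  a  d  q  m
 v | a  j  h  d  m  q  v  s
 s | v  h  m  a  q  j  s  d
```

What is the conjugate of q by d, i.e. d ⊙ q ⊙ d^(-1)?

The identity is v. In row d, the entry v sits in column d, so d^(-1) = d.
d ⊙ q = h
h ⊙ d = q
(Structurally, K here is isomorphic to the quaternion group Q_8.)

q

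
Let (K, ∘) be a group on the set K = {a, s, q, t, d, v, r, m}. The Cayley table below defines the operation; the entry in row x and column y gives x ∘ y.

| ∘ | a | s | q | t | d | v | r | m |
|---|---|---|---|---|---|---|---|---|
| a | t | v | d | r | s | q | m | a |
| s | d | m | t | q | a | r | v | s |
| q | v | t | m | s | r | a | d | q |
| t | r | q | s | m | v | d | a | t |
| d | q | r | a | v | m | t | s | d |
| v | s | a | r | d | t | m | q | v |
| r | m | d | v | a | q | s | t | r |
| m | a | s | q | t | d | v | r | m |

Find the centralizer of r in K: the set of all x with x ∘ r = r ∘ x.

{a, m, r, t}

Compare row r with column r entry by entry.
a ∘ r = m = r ∘ a, so a commutes with r.
s ∘ r = v but r ∘ s = d, so s does not.
Collecting the elements that commute with r: C(r) = {a, m, r, t}.
(Structurally, K here is isomorphic to the dihedral group D_4.)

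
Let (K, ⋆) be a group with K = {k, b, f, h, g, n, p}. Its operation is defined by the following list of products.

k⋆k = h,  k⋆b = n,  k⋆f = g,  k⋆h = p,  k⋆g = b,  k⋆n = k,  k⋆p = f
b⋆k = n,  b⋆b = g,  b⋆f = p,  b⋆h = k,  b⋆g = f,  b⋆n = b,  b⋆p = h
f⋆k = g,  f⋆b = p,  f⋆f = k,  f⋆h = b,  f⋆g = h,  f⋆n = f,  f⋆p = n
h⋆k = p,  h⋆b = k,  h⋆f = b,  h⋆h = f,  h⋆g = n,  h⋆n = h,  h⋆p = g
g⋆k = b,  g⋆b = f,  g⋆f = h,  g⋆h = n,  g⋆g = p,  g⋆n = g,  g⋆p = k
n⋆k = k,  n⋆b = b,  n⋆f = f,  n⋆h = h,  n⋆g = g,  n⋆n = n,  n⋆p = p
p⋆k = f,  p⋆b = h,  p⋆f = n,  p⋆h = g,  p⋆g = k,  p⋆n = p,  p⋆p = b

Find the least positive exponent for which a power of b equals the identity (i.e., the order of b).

The identity element is n (its row matches the header).
b^1 = b
b^2 = b ⋆ b = g
b^3 = g ⋆ b = f
b^4 = f ⋆ b = p
b^5 = p ⋆ b = h
b^6 = h ⋆ b = k
b^7 = k ⋆ b = n
The first power of b equal to the identity is b^7, so ord(b) = 7.

7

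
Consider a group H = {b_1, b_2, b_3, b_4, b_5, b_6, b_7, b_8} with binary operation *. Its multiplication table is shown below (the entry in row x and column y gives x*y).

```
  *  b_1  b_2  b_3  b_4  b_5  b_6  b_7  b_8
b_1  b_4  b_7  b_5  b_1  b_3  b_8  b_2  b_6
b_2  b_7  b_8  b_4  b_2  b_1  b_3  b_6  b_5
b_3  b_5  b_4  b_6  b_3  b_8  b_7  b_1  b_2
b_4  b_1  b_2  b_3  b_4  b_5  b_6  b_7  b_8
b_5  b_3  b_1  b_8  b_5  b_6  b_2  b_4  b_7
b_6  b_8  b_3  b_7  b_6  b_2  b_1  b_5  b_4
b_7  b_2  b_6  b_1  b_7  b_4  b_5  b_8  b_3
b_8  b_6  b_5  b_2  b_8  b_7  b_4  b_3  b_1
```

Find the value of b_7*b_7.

b_8

Read row b_7, column b_7: b_7*b_7 = b_8.
(Structurally, H here is isomorphic to the cyclic group Z_8.)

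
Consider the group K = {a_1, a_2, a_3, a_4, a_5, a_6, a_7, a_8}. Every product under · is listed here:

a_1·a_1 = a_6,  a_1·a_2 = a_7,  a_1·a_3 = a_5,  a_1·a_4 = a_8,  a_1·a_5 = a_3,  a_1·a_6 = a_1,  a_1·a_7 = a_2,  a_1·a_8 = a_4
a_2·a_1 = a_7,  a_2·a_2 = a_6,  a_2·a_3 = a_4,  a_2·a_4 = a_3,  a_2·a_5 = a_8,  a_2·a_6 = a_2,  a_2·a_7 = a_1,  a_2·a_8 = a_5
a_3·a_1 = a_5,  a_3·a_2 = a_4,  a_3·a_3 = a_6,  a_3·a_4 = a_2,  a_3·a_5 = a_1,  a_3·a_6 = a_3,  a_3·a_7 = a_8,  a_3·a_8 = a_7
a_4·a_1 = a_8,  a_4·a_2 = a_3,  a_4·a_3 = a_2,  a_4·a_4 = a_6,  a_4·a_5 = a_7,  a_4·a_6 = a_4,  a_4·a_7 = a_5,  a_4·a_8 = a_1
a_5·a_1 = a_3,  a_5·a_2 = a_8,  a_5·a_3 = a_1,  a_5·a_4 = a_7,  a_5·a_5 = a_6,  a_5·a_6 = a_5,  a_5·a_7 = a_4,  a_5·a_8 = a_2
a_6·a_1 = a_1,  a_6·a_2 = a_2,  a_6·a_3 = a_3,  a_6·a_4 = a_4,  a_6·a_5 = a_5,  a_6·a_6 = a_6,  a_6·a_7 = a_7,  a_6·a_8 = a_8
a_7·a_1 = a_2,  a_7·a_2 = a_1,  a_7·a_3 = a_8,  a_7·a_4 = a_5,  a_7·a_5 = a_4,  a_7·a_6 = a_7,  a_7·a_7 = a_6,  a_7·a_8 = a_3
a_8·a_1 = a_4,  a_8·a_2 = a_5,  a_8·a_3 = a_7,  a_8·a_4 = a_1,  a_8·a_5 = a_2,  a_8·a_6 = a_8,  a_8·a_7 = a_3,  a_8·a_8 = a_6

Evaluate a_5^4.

a_6

a_5^1 = a_5
a_5^2 = a_5·a_5 = a_6
a_5^3 = a_6·a_5 = a_5
a_5^4 = a_5·a_5 = a_6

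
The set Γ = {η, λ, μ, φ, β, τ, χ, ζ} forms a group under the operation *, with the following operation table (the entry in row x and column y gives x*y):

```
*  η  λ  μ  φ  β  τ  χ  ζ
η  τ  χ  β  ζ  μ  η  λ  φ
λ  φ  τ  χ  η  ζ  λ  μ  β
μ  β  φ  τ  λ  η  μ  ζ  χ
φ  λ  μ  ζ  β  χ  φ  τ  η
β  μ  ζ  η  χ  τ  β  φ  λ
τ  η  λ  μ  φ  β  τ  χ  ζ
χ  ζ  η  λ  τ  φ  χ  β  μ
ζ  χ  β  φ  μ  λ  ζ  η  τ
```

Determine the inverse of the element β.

β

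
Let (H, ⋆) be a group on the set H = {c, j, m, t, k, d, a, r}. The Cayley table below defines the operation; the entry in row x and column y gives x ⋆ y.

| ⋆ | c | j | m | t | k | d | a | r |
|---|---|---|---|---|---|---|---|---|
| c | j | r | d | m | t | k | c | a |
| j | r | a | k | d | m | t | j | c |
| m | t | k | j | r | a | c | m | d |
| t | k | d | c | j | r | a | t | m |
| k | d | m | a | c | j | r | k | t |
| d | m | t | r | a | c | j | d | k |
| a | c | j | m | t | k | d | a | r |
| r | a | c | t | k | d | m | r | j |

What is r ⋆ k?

d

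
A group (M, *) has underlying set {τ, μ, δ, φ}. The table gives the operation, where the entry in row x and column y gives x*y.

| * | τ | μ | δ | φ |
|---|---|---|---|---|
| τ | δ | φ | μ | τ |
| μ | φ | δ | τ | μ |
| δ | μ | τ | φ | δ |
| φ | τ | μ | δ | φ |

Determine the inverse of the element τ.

μ

First locate the identity: row φ matches the header, so φ is the identity.
Scan row τ for φ: τ*μ = φ. Hence τ^(-1) = μ.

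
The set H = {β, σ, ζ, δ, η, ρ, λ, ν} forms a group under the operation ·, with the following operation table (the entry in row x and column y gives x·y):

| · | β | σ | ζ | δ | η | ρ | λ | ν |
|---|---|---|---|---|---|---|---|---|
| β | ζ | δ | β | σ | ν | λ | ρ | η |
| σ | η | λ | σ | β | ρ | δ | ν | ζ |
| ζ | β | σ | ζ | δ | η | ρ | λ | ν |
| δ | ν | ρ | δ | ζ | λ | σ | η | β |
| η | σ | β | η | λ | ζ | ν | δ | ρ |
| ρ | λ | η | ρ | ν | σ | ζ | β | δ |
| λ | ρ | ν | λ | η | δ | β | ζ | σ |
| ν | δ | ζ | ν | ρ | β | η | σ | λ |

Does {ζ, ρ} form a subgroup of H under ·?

Yes

{ζ, ρ} contains the identity ζ.
Checking products: every product of two elements of {ζ, ρ} (read from the table) lies in {ζ, ρ}, so the set is closed.
In a finite group, a nonempty closed subset is a subgroup. So {ζ, ρ} ≤ H.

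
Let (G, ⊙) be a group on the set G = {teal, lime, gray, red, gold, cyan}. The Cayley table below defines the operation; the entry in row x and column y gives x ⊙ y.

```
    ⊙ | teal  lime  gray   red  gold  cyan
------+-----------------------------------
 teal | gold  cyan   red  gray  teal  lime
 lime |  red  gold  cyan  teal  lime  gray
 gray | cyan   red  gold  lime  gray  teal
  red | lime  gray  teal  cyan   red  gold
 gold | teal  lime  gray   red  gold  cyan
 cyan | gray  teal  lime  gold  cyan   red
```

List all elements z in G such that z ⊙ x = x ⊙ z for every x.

{gold}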